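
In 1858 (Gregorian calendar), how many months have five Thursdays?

A month of length L has five Thursdays iff its first Thursday is on day ≤ L−28 (so day 1–3 in a 31-day month, 1–2 in a 30-day month, day 1 in a leap February).
Checking each month of 1858: Jan starts Fri (31d); Feb starts Mon (28d); Mar starts Mon (31d); Apr starts Thu (30d) ✓; May starts Sat (31d); Jun starts Tue (30d); Jul starts Thu (31d) ✓; Aug starts Sun (31d); Sep starts Wed (30d) ✓; Oct starts Fri (31d); Nov starts Mon (30d); Dec starts Wed (31d) ✓.
Five-Thursday months: April, July, September, December → 4.

4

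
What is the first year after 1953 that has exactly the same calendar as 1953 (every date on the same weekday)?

Two years share a calendar iff Jan 1 falls on the same weekday and both are leap or both are common. 1953: Jan 1 is Thursday, common year.
1954: Jan 1 Friday, common
1955: Jan 1 Saturday, common
1956: Jan 1 Sunday, leap
1957: Jan 1 Tuesday, common
1958: Jan 1 Wednesday, common
1959: Jan 1 Thursday, common
1959 matches on both conditions.

1959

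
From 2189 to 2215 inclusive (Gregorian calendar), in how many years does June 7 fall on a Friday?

Track June 7's weekday year by year (advancing +1, or +2 across a Feb 29):
  2189: Sun  2190: Mon (+1)  2191: Tue (+1)  2192: Thu (+2)  2193: Fri (+1) ✓
  2194: Sat (+1)  2195: Sun (+1)  2196: Tue (+2)  2197: Wed (+1)  2198: Thu (+1)
  2199: Fri (+1) ✓  2200: Sat (+1)  2201: Sun (+1)  2202: Mon (+1)  2203: Tue (+1)
  2204: Thu (+2)  2205: Fri (+1) ✓  2206: Sat (+1)  2207: Sun (+1)  2208: Tue (+2)
  2209: Wed (+1)  2210: Thu (+1)  2211: Fri (+1) ✓  2212: Sun (+2)  2213: Mon (+1)
  2214: Tue (+1)  2215: Wed (+1)
Friday years: 2193, 2199, 2205, 2211 — 4 in total.

4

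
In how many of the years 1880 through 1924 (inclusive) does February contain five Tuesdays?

February has 28 days (29 in leap years); it has five Tuesdays when Tuesday falls among the first (month-length − 28) days — i.e. when February 1 is Tuesday in a leap year (never in a common year).
February 1 by year: 1880:Sun 1881:Tue 1882:Wed 1883:Thu 1884:Fri 1885:Sun 1886:Mon 1887:Tue 1888:Wed 1889:Fri 1890:Sat 1891:Sun 1892:Mon 1893:Wed 1894:Thu …(15 more)… 1910:Tue 1911:Wed 1912:Thu 1913:Sat 1914:Sun 1915:Mon 1916:Tue✓ 1917:Thu 1918:Fri 1919:Sat 1920:Sun 1921:Tue 1922:Wed 1923:Thu 1924:Fri
Years with five Tuesdays: 1916 → 1.

1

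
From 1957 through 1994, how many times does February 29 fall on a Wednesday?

Leap years in 1957–1994: 9 of them.
Feb 29 weekday advances by 5 (mod 7) from one leap year to the next four years later (or differs when a century non-leap intervenes).
Leap-day weekdays: 1960:Mon 1964:Sat 1968:Thu 1972:Tue 1976:Sun 1980:Fri 1984:Wed✓ 1988:Mon 1992:Sat
Wednesday: 1984 → 1.

1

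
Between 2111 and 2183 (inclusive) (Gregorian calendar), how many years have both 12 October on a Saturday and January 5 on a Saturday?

8

Check each year's weekday for 12 October and January 5:
  2111: Mon/Mon  2112: Wed/Tue  2113: Thu/Thu  2114: Fri/Fri  2115: Sat/Sat ✓  2116: Mon/Sun  2117: Tue/Tue  2118: Wed/Wed  2119: Thu/Thu  2120: Sat/Fri  2121: Sun/Sun  2122: Mon/Mon  2123: Tue/Tue  2124: Thu/Wed  …(45 more)…  2170: Fri/Fri  2171: Sat/Sat ✓  2172: Mon/Sun  2173: Tue/Tue  2174: Wed/Wed  2175: Thu/Thu  2176: Sat/Fri  2177: Sun/Sun  2178: Mon/Mon  2179: Tue/Tue  2180: Thu/Wed  2181: Fri/Fri  2182: Sat/Sat ✓  2183: Sun/Sun
Both conditions hold in: 2115, 2126, 2137, 2143, 2154, 2165, 2171, 2182 — 8.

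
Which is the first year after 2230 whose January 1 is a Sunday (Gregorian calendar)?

Jan 1 advances by 2 weekdays after a leap year and by 1 after a common year.
2230: Jan 1 is Friday.
2231: Saturday
2232: Sunday (leap)
2232 begins on a Sunday

2232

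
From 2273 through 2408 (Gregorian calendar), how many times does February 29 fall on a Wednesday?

4

Leap years in 2273–2408: 33 of them.
Feb 29 weekday advances by 5 (mod 7) from one leap year to the next four years later (or differs when a century non-leap intervenes).
Leap-day weekdays: 2276:Tue 2280:Sun 2284:Fri 2288:Wed✓ 2292:Mon 2296:Sat 2304:Mon 2308:Sat 2312:Thu 2316:Tue 2320:Sun 2324:Fri 2328:Wed✓ …(7 more)… 2360:Mon 2364:Sat 2368:Thu 2372:Tue 2376:Sun 2380:Fri 2384:Wed✓ 2388:Mon 2392:Sat 2396:Thu 2400:Tue 2404:Sun 2408:Fri
Wednesday: 2288, 2328, 2356, 2384 → 4.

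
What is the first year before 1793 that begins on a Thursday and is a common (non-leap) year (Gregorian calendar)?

1789

Jan 1 advances by 2 weekdays after a leap year and by 1 after a common year.
1793: Jan 1 is Tuesday.
1792: Sunday (leap)
1791: Saturday
1790: Friday
1789: Thursday
1789 begins on a Thursday and is a common year.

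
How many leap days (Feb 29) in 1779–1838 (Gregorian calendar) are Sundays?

Leap years in 1779–1838: 14 of them.
Feb 29 weekday advances by 5 (mod 7) from one leap year to the next four years later (or differs when a century non-leap intervenes).
Leap-day weekdays: 1780:Tue 1784:Sun✓ 1788:Fri 1792:Wed 1796:Mon 1804:Wed 1808:Mon 1812:Sat 1816:Thu 1820:Tue 1824:Sun✓ 1828:Fri 1832:Wed 1836:Mon
Sunday: 1784, 1824 → 2.

2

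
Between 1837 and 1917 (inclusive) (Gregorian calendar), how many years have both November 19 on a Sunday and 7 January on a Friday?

Check each year's weekday for November 19 and 7 January:
  1837: Sun/Sat  1838: Mon/Sun  1839: Tue/Mon  1840: Thu/Tue  1841: Fri/Thu  1842: Sat/Fri  1843: Sun/Sat  1844: Tue/Sun  1845: Wed/Tue  1846: Thu/Wed  1847: Fri/Thu  1848: Sun/Fri ✓  1849: Mon/Sun  1850: Tue/Mon  …(53 more)…  1904: Sat/Thu  1905: Sun/Sat  1906: Mon/Sun  1907: Tue/Mon  1908: Thu/Tue  1909: Fri/Thu  1910: Sat/Fri  1911: Sun/Sat  1912: Tue/Sun  1913: Wed/Tue  1914: Thu/Wed  1915: Fri/Thu  1916: Sun/Fri ✓  1917: Mon/Sun
Both conditions hold in: 1848, 1876, 1916 — 3.

3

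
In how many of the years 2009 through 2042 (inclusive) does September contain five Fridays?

September has 30 days; it has five Fridays when Friday falls among the first (month-length − 28) days — i.e. when September 1 is one of Friday/Thursday.
September 1 by year: 2009:Tue 2010:Wed 2011:Thu✓ 2012:Sat 2013:Sun 2014:Mon 2015:Tue 2016:Thu✓ 2017:Fri✓ 2018:Sat 2019:Sun 2020:Tue 2021:Wed 2022:Thu✓ 2023:Fri✓ …(4 more)… 2028:Fri✓ 2029:Sat 2030:Sun 2031:Mon 2032:Wed 2033:Thu✓ 2034:Fri✓ 2035:Sat 2036:Mon 2037:Tue 2038:Wed 2039:Thu✓ 2040:Sat 2041:Sun 2042:Mon
Years with five Fridays: 2011, 2016, 2017, 2022, 2023, 2028, 2033, 2034, 2039 → 9.

9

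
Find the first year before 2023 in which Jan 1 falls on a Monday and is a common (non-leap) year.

Jan 1 advances by 2 weekdays after a leap year and by 1 after a common year.
2023: Jan 1 is Sunday.
2022: Saturday
2021: Friday
2020: Wednesday (leap)
2019: Tuesday
2018: Monday
2018 begins on a Monday and is a common year.

2018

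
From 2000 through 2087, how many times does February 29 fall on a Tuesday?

Leap years in 2000–2087: 22 of them.
Feb 29 weekday advances by 5 (mod 7) from one leap year to the next four years later (or differs when a century non-leap intervenes).
Leap-day weekdays: 2000:Tue✓ 2004:Sun 2008:Fri 2012:Wed 2016:Mon 2020:Sat 2024:Thu 2028:Tue✓ 2032:Sun 2036:Fri 2040:Wed 2044:Mon 2048:Sat 2052:Thu 2056:Tue✓ 2060:Sun 2064:Fri 2068:Wed 2072:Mon 2076:Sat 2080:Thu 2084:Tue✓
Tuesday: 2000, 2028, 2056, 2084 → 4.

4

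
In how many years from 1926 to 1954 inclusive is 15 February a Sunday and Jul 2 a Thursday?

3

Check each year's weekday for 15 February and Jul 2:
  1926: Mon/Fri  1927: Tue/Sat  1928: Wed/Mon  1929: Fri/Tue  1930: Sat/Wed  1931: Sun/Thu ✓  1932: Mon/Sat  1933: Wed/Sun  1934: Thu/Mon  1935: Fri/Tue  1936: Sat/Thu  1937: Mon/Fri  1938: Tue/Sat  1939: Wed/Sun  1940: Thu/Tue  1941: Sat/Wed  1942: Sun/Thu ✓  1943: Mon/Fri  1944: Tue/Sun  1945: Thu/Mon  1946: Fri/Tue  1947: Sat/Wed  1948: Sun/Fri  1949: Tue/Sat  1950: Wed/Sun  1951: Thu/Mon  1952: Fri/Wed  1953: Sun/Thu ✓  1954: Mon/Fri
Both conditions hold in: 1931, 1942, 1953 — 3.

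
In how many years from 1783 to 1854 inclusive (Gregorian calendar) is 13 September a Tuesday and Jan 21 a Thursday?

Check each year's weekday for 13 September and Jan 21:
  1783: Sat/Tue  1784: Mon/Wed  1785: Tue/Fri  1786: Wed/Sat  1787: Thu/Sun  1788: Sat/Mon  1789: Sun/Wed  1790: Mon/Thu  1791: Tue/Fri  1792: Thu/Sat  1793: Fri/Mon  1794: Sat/Tue  1795: Sun/Wed  1796: Tue/Thu ✓  …(44 more)…  1841: Mon/Thu  1842: Tue/Fri  1843: Wed/Sat  1844: Fri/Sun  1845: Sat/Tue  1846: Sun/Wed  1847: Mon/Thu  1848: Wed/Fri  1849: Thu/Sun  1850: Fri/Mon  1851: Sat/Tue  1852: Mon/Wed  1853: Tue/Fri  1854: Wed/Sat
Both conditions hold in: 1796, 1808, 1836 — 3.

3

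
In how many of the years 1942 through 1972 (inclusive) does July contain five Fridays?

July has 31 days; it has five Fridays when Friday falls among the first (month-length − 28) days — i.e. when July 1 is one of Friday/Thursday/Wednesday.
July 1 by year: 1942:Wed✓ 1943:Thu✓ 1944:Sat 1945:Sun 1946:Mon 1947:Tue 1948:Thu✓ 1949:Fri✓ 1950:Sat 1951:Sun 1952:Tue 1953:Wed✓ 1954:Thu✓ 1955:Fri✓ 1956:Sun 1957:Mon 1958:Tue 1959:Wed✓ 1960:Fri✓ 1961:Sat 1962:Sun 1963:Mon 1964:Wed✓ 1965:Thu✓ 1966:Fri✓ 1967:Sat 1968:Mon 1969:Tue 1970:Wed✓ 1971:Thu✓ 1972:Sat
Years with five Fridays: 1942, 1943, 1948, 1949, 1953, 1954, 1955, 1959, 1960, 1964, 1965, 1966, 1970, 1971 → 14.

14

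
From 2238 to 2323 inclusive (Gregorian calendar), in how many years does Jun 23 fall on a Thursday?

Track Jun 23's weekday year by year (advancing +1, or +2 across a Feb 29):
  2238: Sat  2239: Sun (+1)  2240: Tue (+2)  2241: Wed (+1)  2242: Thu (+1) ✓
  2243: Fri (+1)  2244: Sun (+2)  2245: Mon (+1)  2246: Tue (+1)  2247: Wed (+1)
  2248: Fri (+2)  2249: Sat (+1)  2250: Sun (+1)  2251: Mon (+1)  … (58 more years) …
  2310: Thu (+1) ✓  2311: Fri (+1)  2312: Sun (+2)  2313: Mon (+1)  2314: Tue (+1)
  2315: Wed (+1)  2316: Fri (+2)  2317: Sat (+1)  2318: Sun (+1)  2319: Mon (+1)
  2320: Wed (+2)  2321: Thu (+1) ✓  2322: Fri (+1)  2323: Sat (+1)
Thursday years: 2242, 2253, 2259, 2264, 2270, 2281, 2287, 2292, 2298, 2304, 2310, 2321 — 12 in total.

12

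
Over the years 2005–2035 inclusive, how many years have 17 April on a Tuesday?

5

Track 17 April's weekday year by year (advancing +1, or +2 across a Feb 29):
  2005: Sun  2006: Mon (+1)  2007: Tue (+1) ✓  2008: Thu (+2)  2009: Fri (+1)
  2010: Sat (+1)  2011: Sun (+1)  2012: Tue (+2) ✓  2013: Wed (+1)  2014: Thu (+1)
  2015: Fri (+1)  2016: Sun (+2)  2017: Mon (+1)  2018: Tue (+1) ✓  … (3 more years) …
  2022: Sun (+1)  2023: Mon (+1)  2024: Wed (+2)  2025: Thu (+1)  2026: Fri (+1)
  2027: Sat (+1)  2028: Mon (+2)  2029: Tue (+1) ✓  2030: Wed (+1)  2031: Thu (+1)
  2032: Sat (+2)  2033: Sun (+1)  2034: Mon (+1)  2035: Tue (+1) ✓
Tuesday years: 2007, 2012, 2018, 2029, 2035 — 5 in total.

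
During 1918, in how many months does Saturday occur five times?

4

A month of length L has five Saturdays iff its first Saturday is on day ≤ L−28 (so day 1–3 in a 31-day month, 1–2 in a 30-day month, day 1 in a leap February).
Checking each month of 1918: Jan starts Tue (31d); Feb starts Fri (28d); Mar starts Fri (31d) ✓; Apr starts Mon (30d); May starts Wed (31d); Jun starts Sat (30d) ✓; Jul starts Mon (31d); Aug starts Thu (31d) ✓; Sep starts Sun (30d); Oct starts Tue (31d); Nov starts Fri (30d) ✓; Dec starts Sun (31d).
Five-Saturday months: March, June, August, November → 4.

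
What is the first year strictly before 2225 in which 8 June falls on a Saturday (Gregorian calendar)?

2222

From one year to the next, a fixed date's weekday advances by 1, or by 2 when a Feb 29 lies between the two dates.
2225: June 8 is Wednesday.
2224: Tuesday (−1)
2223: Sunday (−2)
2222: Saturday (−1)
8 June falls on a Saturday in 2222.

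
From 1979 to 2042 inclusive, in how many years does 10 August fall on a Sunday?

Track 10 August's weekday year by year (advancing +1, or +2 across a Feb 29):
  1979: Fri  1980: Sun (+2) ✓  1981: Mon (+1)  1982: Tue (+1)  1983: Wed (+1)
  1984: Fri (+2)  1985: Sat (+1)  1986: Sun (+1) ✓  1987: Mon (+1)  1988: Wed (+2)
  1989: Thu (+1)  1990: Fri (+1)  1991: Sat (+1)  1992: Mon (+2)  … (36 more years) …
  2029: Fri (+1)  2030: Sat (+1)  2031: Sun (+1) ✓  2032: Tue (+2)  2033: Wed (+1)
  2034: Thu (+1)  2035: Fri (+1)  2036: Sun (+2) ✓  2037: Mon (+1)  2038: Tue (+1)
  2039: Wed (+1)  2040: Fri (+2)  2041: Sat (+1)  2042: Sun (+1) ✓
Sunday years: 1980, 1986, 1997, 2003, 2008, 2014, 2025, 2031, 2036, 2042 — 10 in total.

10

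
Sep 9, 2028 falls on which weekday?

Saturday

January 1, 2028 is a Saturday.
September 9 is day 253 of the year, i.e. 252 days after Jan 1.
252 mod 7 = 0, so advance 0 weekdays from Saturday: Saturday.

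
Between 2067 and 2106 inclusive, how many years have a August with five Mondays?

August has 31 days; it has five Mondays when Monday falls among the first (month-length − 28) days — i.e. when August 1 is one of Monday/Sunday/Saturday.
August 1 by year: 2067:Mon✓ 2068:Wed 2069:Thu 2070:Fri 2071:Sat✓ 2072:Mon✓ 2073:Tue 2074:Wed 2075:Thu 2076:Sat✓ 2077:Sun✓ 2078:Mon✓ 2079:Tue 2080:Thu 2081:Fri …(10 more)… 2092:Fri 2093:Sat✓ 2094:Sun✓ 2095:Mon✓ 2096:Wed 2097:Thu 2098:Fri 2099:Sat✓ 2100:Sun✓ 2101:Mon✓ 2102:Tue 2103:Wed 2104:Fri 2105:Sat✓ 2106:Sun✓
Years with five Mondays: 2067, 2071, 2072, 2076, 2077, 2078, 2082, 2083, 2088, 2089, 2093, 2094, 2095, 2099, 2100, 2101, 2105, 2106 → 18.

18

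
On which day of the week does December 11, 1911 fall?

Monday

January 1, 1911 is a Sunday.
December 11 is day 345 of the year, i.e. 344 days after Jan 1.
344 mod 7 = 1, so advance 1 weekday from Sunday: Monday.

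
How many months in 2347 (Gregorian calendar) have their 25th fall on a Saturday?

2

Check the 25th of each month of 2347: Jan 25: Sat, Feb 25: Tue, Mar 25: Tue, Apr 25: Fri, May 25: Sun, Jun 25: Wed, Jul 25: Fri, Aug 25: Mon, Sep 25: Thu, Oct 25: Sat, Nov 25: Tue, Dec 25: Thu.
Saturday occurs in January, October — 2 months.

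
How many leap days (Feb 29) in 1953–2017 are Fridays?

Leap years in 1953–2017: 16 of them.
Feb 29 weekday advances by 5 (mod 7) from one leap year to the next four years later (or differs when a century non-leap intervenes).
Leap-day weekdays: 1956:Wed 1960:Mon 1964:Sat 1968:Thu 1972:Tue 1976:Sun 1980:Fri✓ 1984:Wed 1988:Mon 1992:Sat 1996:Thu 2000:Tue 2004:Sun 2008:Fri✓ 2012:Wed 2016:Mon
Friday: 1980, 2008 → 2.

2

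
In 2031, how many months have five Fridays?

4

A month of length L has five Fridays iff its first Friday is on day ≤ L−28 (so day 1–3 in a 31-day month, 1–2 in a 30-day month, day 1 in a leap February).
Checking each month of 2031: Jan starts Wed (31d) ✓; Feb starts Sat (28d); Mar starts Sat (31d); Apr starts Tue (30d); May starts Thu (31d) ✓; Jun starts Sun (30d); Jul starts Tue (31d); Aug starts Fri (31d) ✓; Sep starts Mon (30d); Oct starts Wed (31d) ✓; Nov starts Sat (30d); Dec starts Mon (31d).
Five-Friday months: January, May, August, October → 4.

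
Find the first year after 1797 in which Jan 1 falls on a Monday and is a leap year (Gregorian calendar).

1816

Jan 1 advances by 2 weekdays after a leap year and by 1 after a common year.
1797: Jan 1 is Sunday.
1798: Monday
1799: Tuesday
1800: Wednesday
1801: Thursday
1802: Friday
1803: Saturday
1804: Sunday (leap)
1805: Tuesday
1806: Wednesday
1807: Thursday
1808: Friday (leap)
1809: Sunday
1810: Monday
1811: Tuesday
1812: Wednesday (leap)
1813: Friday
1814: Saturday
1815: Sunday
1816: Monday (leap)
1816 begins on a Monday and is a leap year.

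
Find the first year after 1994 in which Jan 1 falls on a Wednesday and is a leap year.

Jan 1 advances by 2 weekdays after a leap year and by 1 after a common year.
1994: Jan 1 is Saturday.
1995: Sunday
1996: Monday (leap)
1997: Wednesday
1998: Thursday
1999: Friday
2000: Saturday (leap)
2001: Monday
2002: Tuesday
2003: Wednesday
2004: Thursday (leap)
2005: Saturday
2006: Sunday
2007: Monday
2008: Tuesday (leap)
2009: Thursday
2010: Friday
2011: Saturday
2012: Sunday (leap)
2013: Tuesday
2014: Wednesday
2015: Thursday
2016: Friday (leap)
2017: Sunday
2018: Monday
2019: Tuesday
2020: Wednesday (leap)
2020 begins on a Wednesday and is a leap year.

2020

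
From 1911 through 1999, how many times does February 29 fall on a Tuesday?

3

Leap years in 1911–1999: 22 of them.
Feb 29 weekday advances by 5 (mod 7) from one leap year to the next four years later (or differs when a century non-leap intervenes).
Leap-day weekdays: 1912:Thu 1916:Tue✓ 1920:Sun 1924:Fri 1928:Wed 1932:Mon 1936:Sat 1940:Thu 1944:Tue✓ 1948:Sun 1952:Fri 1956:Wed 1960:Mon 1964:Sat 1968:Thu 1972:Tue✓ 1976:Sun 1980:Fri 1984:Wed 1988:Mon 1992:Sat 1996:Thu
Tuesday: 1916, 1944, 1972 → 3.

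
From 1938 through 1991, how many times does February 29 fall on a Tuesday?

2

Leap years in 1938–1991: 13 of them.
Feb 29 weekday advances by 5 (mod 7) from one leap year to the next four years later (or differs when a century non-leap intervenes).
Leap-day weekdays: 1940:Thu 1944:Tue✓ 1948:Sun 1952:Fri 1956:Wed 1960:Mon 1964:Sat 1968:Thu 1972:Tue✓ 1976:Sun 1980:Fri 1984:Wed 1988:Mon
Tuesday: 1944, 1972 → 2.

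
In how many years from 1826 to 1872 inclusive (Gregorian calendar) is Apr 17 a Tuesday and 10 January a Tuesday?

Check each year's weekday for Apr 17 and 10 January:
  1826: Mon/Tue  1827: Tue/Wed  1828: Thu/Thu  1829: Fri/Sat  1830: Sat/Sun  1831: Sun/Mon  1832: Tue/Tue ✓  1833: Wed/Thu  1834: Thu/Fri  1835: Fri/Sat  1836: Sun/Sun  1837: Mon/Tue  1838: Tue/Wed  1839: Wed/Thu  …(19 more)…  1859: Sun/Mon  1860: Tue/Tue ✓  1861: Wed/Thu  1862: Thu/Fri  1863: Fri/Sat  1864: Sun/Sun  1865: Mon/Tue  1866: Tue/Wed  1867: Wed/Thu  1868: Fri/Fri  1869: Sat/Sun  1870: Sun/Mon  1871: Mon/Tue  1872: Wed/Wed
Both conditions hold in: 1832, 1860 — 2.

2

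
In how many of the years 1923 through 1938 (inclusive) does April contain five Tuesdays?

April has 30 days; it has five Tuesdays when Tuesday falls among the first (month-length − 28) days — i.e. when April 1 is one of Tuesday/Monday.
April 1 by year: 1923:Sun 1924:Tue✓ 1925:Wed 1926:Thu 1927:Fri 1928:Sun 1929:Mon✓ 1930:Tue✓ 1931:Wed 1932:Fri 1933:Sat 1934:Sun 1935:Mon✓ 1936:Wed 1937:Thu 1938:Fri
Years with five Tuesdays: 1924, 1929, 1930, 1935 → 4.

4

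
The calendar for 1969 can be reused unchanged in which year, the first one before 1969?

1958

Two years share a calendar iff Jan 1 falls on the same weekday and both are leap or both are common. 1969: Jan 1 is Wednesday, common year.
1968: Jan 1 Monday, leap
1967: Jan 1 Sunday, common
1966: Jan 1 Saturday, common
1965: Jan 1 Friday, common
1964: Jan 1 Wednesday, leap
1963: Jan 1 Tuesday, common
1962: Jan 1 Monday, common
1961: Jan 1 Sunday, common
1960: Jan 1 Friday, leap
1959: Jan 1 Thursday, common
1958: Jan 1 Wednesday, common
1958 matches on both conditions.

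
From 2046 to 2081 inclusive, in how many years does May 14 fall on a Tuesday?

Track May 14's weekday year by year (advancing +1, or +2 across a Feb 29):
  2046: Mon  2047: Tue (+1) ✓  2048: Thu (+2)  2049: Fri (+1)  2050: Sat (+1)
  2051: Sun (+1)  2052: Tue (+2) ✓  2053: Wed (+1)  2054: Thu (+1)  2055: Fri (+1)
  2056: Sun (+2)  2057: Mon (+1)  2058: Tue (+1) ✓  2059: Wed (+1)  … (8 more years) …
  2068: Mon (+2)  2069: Tue (+1) ✓  2070: Wed (+1)  2071: Thu (+1)  2072: Sat (+2)
  2073: Sun (+1)  2074: Mon (+1)  2075: Tue (+1) ✓  2076: Thu (+2)  2077: Fri (+1)
  2078: Sat (+1)  2079: Sun (+1)  2080: Tue (+2) ✓  2081: Wed (+1)
Tuesday years: 2047, 2052, 2058, 2069, 2075, 2080 — 6 in total.

6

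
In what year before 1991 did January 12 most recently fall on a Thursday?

1989

From one year to the next, a fixed date's weekday advances by 1, or by 2 when a Feb 29 lies between the two dates.
1991: January 12 is Saturday.
1990: Friday (−1)
1989: Thursday (−1)
January 12 falls on a Thursday in 1989.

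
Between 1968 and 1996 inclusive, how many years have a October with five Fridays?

12

October has 31 days; it has five Fridays when Friday falls among the first (month-length − 28) days — i.e. when October 1 is one of Friday/Thursday/Wednesday.
October 1 by year: 1968:Tue 1969:Wed✓ 1970:Thu✓ 1971:Fri✓ 1972:Sun 1973:Mon 1974:Tue 1975:Wed✓ 1976:Fri✓ 1977:Sat 1978:Sun 1979:Mon 1980:Wed✓ 1981:Thu✓ 1982:Fri✓ 1983:Sat 1984:Mon 1985:Tue 1986:Wed✓ 1987:Thu✓ 1988:Sat 1989:Sun 1990:Mon 1991:Tue 1992:Thu✓ 1993:Fri✓ 1994:Sat 1995:Sun 1996:Tue
Years with five Fridays: 1969, 1970, 1971, 1975, 1976, 1980, 1981, 1982, 1986, 1987, 1992, 1993 → 12.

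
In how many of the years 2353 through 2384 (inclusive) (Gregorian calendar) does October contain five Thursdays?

October has 31 days; it has five Thursdays when Thursday falls among the first (month-length − 28) days — i.e. when October 1 is one of Thursday/Wednesday/Tuesday.
October 1 by year: 2353:Thu✓ 2354:Fri 2355:Sat 2356:Mon 2357:Tue✓ 2358:Wed✓ 2359:Thu✓ 2360:Sat 2361:Sun 2362:Mon 2363:Tue✓ 2364:Thu✓ 2365:Fri 2366:Sat 2367:Sun 2368:Tue✓ 2369:Wed✓ 2370:Thu✓ 2371:Fri 2372:Sun 2373:Mon 2374:Tue✓ 2375:Wed✓ 2376:Fri 2377:Sat 2378:Sun 2379:Mon 2380:Wed✓ 2381:Thu✓ 2382:Fri 2383:Sat 2384:Mon
Years with five Thursdays: 2353, 2357, 2358, 2359, 2363, 2364, 2368, 2369, 2370, 2374, 2375, 2380, 2381 → 13.

13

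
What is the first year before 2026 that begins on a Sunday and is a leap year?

Jan 1 advances by 2 weekdays after a leap year and by 1 after a common year.
2026: Jan 1 is Thursday.
2025: Wednesday
2024: Monday (leap)
2023: Sunday
2022: Saturday
2021: Friday
2020: Wednesday (leap)
2019: Tuesday
2018: Monday
2017: Sunday
2016: Friday (leap)
2015: Thursday
2014: Wednesday
2013: Tuesday
2012: Sunday (leap)
2012 begins on a Sunday and is a leap year.

2012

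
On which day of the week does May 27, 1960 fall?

Friday

January 1, 1960 is a Friday.
May 27 is day 148 of the year, i.e. 147 days after Jan 1.
147 mod 7 = 0, so advance 0 weekdays from Friday: Friday.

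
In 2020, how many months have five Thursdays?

5

A month of length L has five Thursdays iff its first Thursday is on day ≤ L−28 (so day 1–3 in a 31-day month, 1–2 in a 30-day month, day 1 in a leap February).
Checking each month of 2020: Jan starts Wed (31d) ✓; Feb starts Sat (29d); Mar starts Sun (31d); Apr starts Wed (30d) ✓; May starts Fri (31d); Jun starts Mon (30d); Jul starts Wed (31d) ✓; Aug starts Sat (31d); Sep starts Tue (30d); Oct starts Thu (31d) ✓; Nov starts Sun (30d); Dec starts Tue (31d) ✓.
Five-Thursday months: January, April, July, October, December → 5.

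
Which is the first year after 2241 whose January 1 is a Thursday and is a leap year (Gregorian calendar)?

2252

Jan 1 advances by 2 weekdays after a leap year and by 1 after a common year.
2241: Jan 1 is Friday.
2242: Saturday
2243: Sunday
2244: Monday (leap)
2245: Wednesday
2246: Thursday
2247: Friday
2248: Saturday (leap)
2249: Monday
2250: Tuesday
2251: Wednesday
2252: Thursday (leap)
2252 begins on a Thursday and is a leap year.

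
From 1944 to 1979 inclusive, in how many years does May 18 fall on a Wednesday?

Track May 18's weekday year by year (advancing +1, or +2 across a Feb 29):
  1944: Thu  1945: Fri (+1)  1946: Sat (+1)  1947: Sun (+1)  1948: Tue (+2)
  1949: Wed (+1) ✓  1950: Thu (+1)  1951: Fri (+1)  1952: Sun (+2)  1953: Mon (+1)
  1954: Tue (+1)  1955: Wed (+1) ✓  1956: Fri (+2)  1957: Sat (+1)  … (8 more years) …
  1966: Wed (+1) ✓  1967: Thu (+1)  1968: Sat (+2)  1969: Sun (+1)  1970: Mon (+1)
  1971: Tue (+1)  1972: Thu (+2)  1973: Fri (+1)  1974: Sat (+1)  1975: Sun (+1)
  1976: Tue (+2)  1977: Wed (+1) ✓  1978: Thu (+1)  1979: Fri (+1)
Wednesday years: 1949, 1955, 1960, 1966, 1977 — 5 in total.

5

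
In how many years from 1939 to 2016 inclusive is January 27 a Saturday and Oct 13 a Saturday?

8

Check each year's weekday for January 27 and Oct 13:
  1939: Fri/Fri  1940: Sat/Sun  1941: Mon/Mon  1942: Tue/Tue  1943: Wed/Wed  1944: Thu/Fri  1945: Sat/Sat ✓  1946: Sun/Sun  1947: Mon/Mon  1948: Tue/Wed  1949: Thu/Thu  1950: Fri/Fri  1951: Sat/Sat ✓  1952: Sun/Mon  …(50 more)…  2003: Mon/Mon  2004: Tue/Wed  2005: Thu/Thu  2006: Fri/Fri  2007: Sat/Sat ✓  2008: Sun/Mon  2009: Tue/Tue  2010: Wed/Wed  2011: Thu/Thu  2012: Fri/Sat  2013: Sun/Sun  2014: Mon/Mon  2015: Tue/Tue  2016: Wed/Thu
Both conditions hold in: 1945, 1951, 1962, 1973, 1979, 1990, 2001, 2007 — 8.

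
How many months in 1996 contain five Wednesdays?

A month of length L has five Wednesdays iff its first Wednesday is on day ≤ L−28 (so day 1–3 in a 31-day month, 1–2 in a 30-day month, day 1 in a leap February).
Checking each month of 1996: Jan starts Mon (31d) ✓; Feb starts Thu (29d); Mar starts Fri (31d); Apr starts Mon (30d); May starts Wed (31d) ✓; Jun starts Sat (30d); Jul starts Mon (31d) ✓; Aug starts Thu (31d); Sep starts Sun (30d); Oct starts Tue (31d) ✓; Nov starts Fri (30d); Dec starts Sun (31d).
Five-Wednesday months: January, May, July, October → 4.

4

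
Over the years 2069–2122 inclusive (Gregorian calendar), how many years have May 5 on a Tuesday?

9

Track May 5's weekday year by year (advancing +1, or +2 across a Feb 29):
  2069: Sun  2070: Mon (+1)  2071: Tue (+1) ✓  2072: Thu (+2)  2073: Fri (+1)
  2074: Sat (+1)  2075: Sun (+1)  2076: Tue (+2) ✓  2077: Wed (+1)  2078: Thu (+1)
  2079: Fri (+1)  2080: Sun (+2)  2081: Mon (+1)  2082: Tue (+1) ✓  … (26 more years) …
  2109: Sun (+1)  2110: Mon (+1)  2111: Tue (+1) ✓  2112: Thu (+2)  2113: Fri (+1)
  2114: Sat (+1)  2115: Sun (+1)  2116: Tue (+2) ✓  2117: Wed (+1)  2118: Thu (+1)
  2119: Fri (+1)  2120: Sun (+2)  2121: Mon (+1)  2122: Tue (+1) ✓
Tuesday years: 2071, 2076, 2082, 2093, 2099, 2105, 2111, 2116, 2122 — 9 in total.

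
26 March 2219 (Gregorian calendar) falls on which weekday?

Friday

January 1, 2219 is a Friday.
March 26 is day 85 of the year, i.e. 84 days after Jan 1.
84 mod 7 = 0, so advance 0 weekdays from Friday: Friday.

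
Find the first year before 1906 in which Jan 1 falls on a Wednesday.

1902

Jan 1 advances by 2 weekdays after a leap year and by 1 after a common year.
1906: Jan 1 is Monday.
1905: Sunday
1904: Friday (leap)
1903: Thursday
1902: Wednesday
1902 begins on a Wednesday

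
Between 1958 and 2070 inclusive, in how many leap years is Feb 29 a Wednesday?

Leap years in 1958–2070: 28 of them.
Feb 29 weekday advances by 5 (mod 7) from one leap year to the next four years later (or differs when a century non-leap intervenes).
Leap-day weekdays: 1960:Mon 1964:Sat 1968:Thu 1972:Tue 1976:Sun 1980:Fri 1984:Wed✓ 1988:Mon 1992:Sat 1996:Thu 2000:Tue 2004:Sun 2008:Fri 2012:Wed✓ 2016:Mon 2020:Sat 2024:Thu 2028:Tue 2032:Sun 2036:Fri 2040:Wed✓ 2044:Mon 2048:Sat 2052:Thu 2056:Tue 2060:Sun 2064:Fri 2068:Wed✓
Wednesday: 1984, 2012, 2040, 2068 → 4.

4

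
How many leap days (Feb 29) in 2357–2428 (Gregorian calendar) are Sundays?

Leap years in 2357–2428: 18 of them.
Feb 29 weekday advances by 5 (mod 7) from one leap year to the next four years later (or differs when a century non-leap intervenes).
Leap-day weekdays: 2360:Mon 2364:Sat 2368:Thu 2372:Tue 2376:Sun✓ 2380:Fri 2384:Wed 2388:Mon 2392:Sat 2396:Thu 2400:Tue 2404:Sun✓ 2408:Fri 2412:Wed 2416:Mon 2420:Sat 2424:Thu 2428:Tue
Sunday: 2376, 2404 → 2.

2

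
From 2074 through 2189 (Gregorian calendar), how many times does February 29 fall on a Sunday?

4

Leap years in 2074–2189: 28 of them.
Feb 29 weekday advances by 5 (mod 7) from one leap year to the next four years later (or differs when a century non-leap intervenes).
Leap-day weekdays: 2076:Sat 2080:Thu 2084:Tue 2088:Sun✓ 2092:Fri 2096:Wed 2104:Fri 2108:Wed 2112:Mon 2116:Sat 2120:Thu 2124:Tue 2128:Sun✓ 2132:Fri 2136:Wed 2140:Mon 2144:Sat 2148:Thu 2152:Tue 2156:Sun✓ 2160:Fri 2164:Wed 2168:Mon 2172:Sat 2176:Thu 2180:Tue 2184:Sun✓ 2188:Fri
Sunday: 2088, 2128, 2156, 2184 → 4.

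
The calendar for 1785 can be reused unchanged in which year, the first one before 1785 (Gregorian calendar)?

1774

Two years share a calendar iff Jan 1 falls on the same weekday and both are leap or both are common. 1785: Jan 1 is Saturday, common year.
1784: Jan 1 Thursday, leap
1783: Jan 1 Wednesday, common
1782: Jan 1 Tuesday, common
1781: Jan 1 Monday, common
1780: Jan 1 Saturday, leap
1779: Jan 1 Friday, common
1778: Jan 1 Thursday, common
1777: Jan 1 Wednesday, common
1776: Jan 1 Monday, leap
1775: Jan 1 Sunday, common
1774: Jan 1 Saturday, common
1774 matches on both conditions.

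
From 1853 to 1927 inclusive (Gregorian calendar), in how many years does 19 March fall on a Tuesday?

Track 19 March's weekday year by year (advancing +1, or +2 across a Feb 29):
  1853: Sat  1854: Sun (+1)  1855: Mon (+1)  1856: Wed (+2)  1857: Thu (+1)
  1858: Fri (+1)  1859: Sat (+1)  1860: Mon (+2)  1861: Tue (+1) ✓  1862: Wed (+1)
  1863: Thu (+1)  1864: Sat (+2)  1865: Sun (+1)  1866: Mon (+1)  … (47 more years) …
  1914: Thu (+1)  1915: Fri (+1)  1916: Sun (+2)  1917: Mon (+1)  1918: Tue (+1) ✓
  1919: Wed (+1)  1920: Fri (+2)  1921: Sat (+1)  1922: Sun (+1)  1923: Mon (+1)
  1924: Wed (+2)  1925: Thu (+1)  1926: Fri (+1)  1927: Sat (+1)
Tuesday years: 1861, 1867, 1872, 1878, 1889, 1895, 1901, 1907, 1912, 1918 — 10 in total.

10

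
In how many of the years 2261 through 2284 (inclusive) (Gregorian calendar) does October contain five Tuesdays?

October has 31 days; it has five Tuesdays when Tuesday falls among the first (month-length − 28) days — i.e. when October 1 is one of Tuesday/Monday/Sunday.
October 1 by year: 2261:Tue✓ 2262:Wed 2263:Thu 2264:Sat 2265:Sun✓ 2266:Mon✓ 2267:Tue✓ 2268:Thu 2269:Fri 2270:Sat 2271:Sun✓ 2272:Tue✓ 2273:Wed 2274:Thu 2275:Fri 2276:Sun✓ 2277:Mon✓ 2278:Tue✓ 2279:Wed 2280:Fri 2281:Sat 2282:Sun✓ 2283:Mon✓ 2284:Wed
Years with five Tuesdays: 2261, 2265, 2266, 2267, 2271, 2272, 2276, 2277, 2278, 2282, 2283 → 11.

11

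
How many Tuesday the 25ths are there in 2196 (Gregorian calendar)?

1

Check the 25th of each month of 2196: Jan 25: Mon, Feb 25: Thu, Mar 25: Fri, Apr 25: Mon, May 25: Wed, Jun 25: Sat, Jul 25: Mon, Aug 25: Thu, Sep 25: Sun, Oct 25: Tue, Nov 25: Fri, Dec 25: Sun.
Tuesday occurs in October — 1 month.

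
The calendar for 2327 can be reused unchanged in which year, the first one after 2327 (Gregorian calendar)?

2338

Two years share a calendar iff Jan 1 falls on the same weekday and both are leap or both are common. 2327: Jan 1 is Saturday, common year.
2328: Jan 1 Sunday, leap
2329: Jan 1 Tuesday, common
2330: Jan 1 Wednesday, common
2331: Jan 1 Thursday, common
2332: Jan 1 Friday, leap
2333: Jan 1 Sunday, common
2334: Jan 1 Monday, common
2335: Jan 1 Tuesday, common
2336: Jan 1 Wednesday, leap
2337: Jan 1 Friday, common
2338: Jan 1 Saturday, common
2338 matches on both conditions.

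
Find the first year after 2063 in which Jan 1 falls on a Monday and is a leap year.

2080

Jan 1 advances by 2 weekdays after a leap year and by 1 after a common year.
2063: Jan 1 is Monday.
2064: Tuesday (leap)
2065: Thursday
2066: Friday
2067: Saturday
2068: Sunday (leap)
2069: Tuesday
2070: Wednesday
2071: Thursday
2072: Friday (leap)
2073: Sunday
2074: Monday
2075: Tuesday
2076: Wednesday (leap)
2077: Friday
2078: Saturday
2079: Sunday
2080: Monday (leap)
2080 begins on a Monday and is a leap year.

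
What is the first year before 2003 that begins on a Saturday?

Jan 1 advances by 2 weekdays after a leap year and by 1 after a common year.
2003: Jan 1 is Wednesday.
2002: Tuesday
2001: Monday
2000: Saturday (leap)
2000 begins on a Saturday

2000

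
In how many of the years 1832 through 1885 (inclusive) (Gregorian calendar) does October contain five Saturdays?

October has 31 days; it has five Saturdays when Saturday falls among the first (month-length − 28) days — i.e. when October 1 is one of Saturday/Friday/Thursday.
October 1 by year: 1832:Mon 1833:Tue 1834:Wed 1835:Thu✓ 1836:Sat✓ 1837:Sun 1838:Mon 1839:Tue 1840:Thu✓ 1841:Fri✓ 1842:Sat✓ 1843:Sun 1844:Tue 1845:Wed 1846:Thu✓ …(24 more)… 1871:Sun 1872:Tue 1873:Wed 1874:Thu✓ 1875:Fri✓ 1876:Sun 1877:Mon 1878:Tue 1879:Wed 1880:Fri✓ 1881:Sat✓ 1882:Sun 1883:Mon 1884:Wed 1885:Thu✓
Years with five Saturdays: 1835, 1836, 1840, 1841, 1842, 1846, 1847, 1852, 1853, 1857, 1858, 1859, 1863, 1864, 1868, 1869, 1870, 1874, 1875, 1880, 1881, 1885 → 22.

22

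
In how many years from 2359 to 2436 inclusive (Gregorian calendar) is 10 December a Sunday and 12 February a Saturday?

Check each year's weekday for 10 December and 12 February:
  2359: Thu/Thu  2360: Sat/Fri  2361: Sun/Sun  2362: Mon/Mon  2363: Tue/Tue  2364: Thu/Wed  2365: Fri/Fri  2366: Sat/Sat  2367: Sun/Sun  2368: Tue/Mon  2369: Wed/Wed  2370: Thu/Thu  2371: Fri/Fri  2372: Sun/Sat ✓  …(50 more)…  2423: Sun/Sun  2424: Tue/Mon  2425: Wed/Wed  2426: Thu/Thu  2427: Fri/Fri  2428: Sun/Sat ✓  2429: Mon/Mon  2430: Tue/Tue  2431: Wed/Wed  2432: Fri/Thu  2433: Sat/Sat  2434: Sun/Sun  2435: Mon/Mon  2436: Wed/Tue
Both conditions hold in: 2372, 2400, 2428 — 3.

3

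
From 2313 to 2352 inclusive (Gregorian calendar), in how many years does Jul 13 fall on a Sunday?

Track Jul 13's weekday year by year (advancing +1, or +2 across a Feb 29):
  2313: Sun ✓  2314: Mon (+1)  2315: Tue (+1)  2316: Thu (+2)  2317: Fri (+1)
  2318: Sat (+1)  2319: Sun (+1) ✓  2320: Tue (+2)  2321: Wed (+1)  2322: Thu (+1)
  2323: Fri (+1)  2324: Sun (+2) ✓  2325: Mon (+1)  2326: Tue (+1)  … (12 more years) …
  2339: Thu (+1)  2340: Sat (+2)  2341: Sun (+1) ✓  2342: Mon (+1)  2343: Tue (+1)
  2344: Thu (+2)  2345: Fri (+1)  2346: Sat (+1)  2347: Sun (+1) ✓  2348: Tue (+2)
  2349: Wed (+1)  2350: Thu (+1)  2351: Fri (+1)  2352: Sun (+2) ✓
Sunday years: 2313, 2319, 2324, 2330, 2341, 2347, 2352 — 7 in total.

7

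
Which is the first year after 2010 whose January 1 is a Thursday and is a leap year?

Jan 1 advances by 2 weekdays after a leap year and by 1 after a common year.
2010: Jan 1 is Friday.
2011: Saturday
2012: Sunday (leap)
2013: Tuesday
2014: Wednesday
2015: Thursday
2016: Friday (leap)
2017: Sunday
2018: Monday
2019: Tuesday
2020: Wednesday (leap)
2021: Friday
2022: Saturday
2023: Sunday
2024: Monday (leap)
2025: Wednesday
2026: Thursday
2027: Friday
2028: Saturday (leap)
2029: Monday
2030: Tuesday
2031: Wednesday
2032: Thursday (leap)
2032 begins on a Thursday and is a leap year.

2032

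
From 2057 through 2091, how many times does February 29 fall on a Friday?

Leap years in 2057–2091: 8 of them.
Feb 29 weekday advances by 5 (mod 7) from one leap year to the next four years later (or differs when a century non-leap intervenes).
Leap-day weekdays: 2060:Sun 2064:Fri✓ 2068:Wed 2072:Mon 2076:Sat 2080:Thu 2084:Tue 2088:Sun
Friday: 2064 → 1.

1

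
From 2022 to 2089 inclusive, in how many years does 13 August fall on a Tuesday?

Track 13 August's weekday year by year (advancing +1, or +2 across a Feb 29):
  2022: Sat  2023: Sun (+1)  2024: Tue (+2) ✓  2025: Wed (+1)  2026: Thu (+1)
  2027: Fri (+1)  2028: Sun (+2)  2029: Mon (+1)  2030: Tue (+1) ✓  2031: Wed (+1)
  2032: Fri (+2)  2033: Sat (+1)  2034: Sun (+1)  2035: Mon (+1)  … (40 more years) …
  2076: Thu (+2)  2077: Fri (+1)  2078: Sat (+1)  2079: Sun (+1)  2080: Tue (+2) ✓
  2081: Wed (+1)  2082: Thu (+1)  2083: Fri (+1)  2084: Sun (+2)  2085: Mon (+1)
  2086: Tue (+1) ✓  2087: Wed (+1)  2088: Fri (+2)  2089: Sat (+1)
Tuesday years: 2024, 2030, 2041, 2047, 2052, 2058, 2069, 2075, 2080, 2086 — 10 in total.

10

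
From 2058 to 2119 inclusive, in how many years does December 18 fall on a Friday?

Track December 18's weekday year by year (advancing +1, or +2 across a Feb 29):
  2058: Wed  2059: Thu (+1)  2060: Sat (+2)  2061: Sun (+1)  2062: Mon (+1)
  2063: Tue (+1)  2064: Thu (+2)  2065: Fri (+1) ✓  2066: Sat (+1)  2067: Sun (+1)
  2068: Tue (+2)  2069: Wed (+1)  2070: Thu (+1)  2071: Fri (+1) ✓  … (34 more years) …
  2106: Sat (+1)  2107: Sun (+1)  2108: Tue (+2)  2109: Wed (+1)  2110: Thu (+1)
  2111: Fri (+1) ✓  2112: Sun (+2)  2113: Mon (+1)  2114: Tue (+1)  2115: Wed (+1)
  2116: Fri (+2) ✓  2117: Sat (+1)  2118: Sun (+1)  2119: Mon (+1)
Friday years: 2065, 2071, 2076, 2082, 2093, 2099, 2105, 2111, 2116 — 9 in total.

9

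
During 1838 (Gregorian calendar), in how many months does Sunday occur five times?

A month of length L has five Sundays iff its first Sunday is on day ≤ L−28 (so day 1–3 in a 31-day month, 1–2 in a 30-day month, day 1 in a leap February).
Checking each month of 1838: Jan starts Mon (31d); Feb starts Thu (28d); Mar starts Thu (31d); Apr starts Sun (30d) ✓; May starts Tue (31d); Jun starts Fri (30d); Jul starts Sun (31d) ✓; Aug starts Wed (31d); Sep starts Sat (30d) ✓; Oct starts Mon (31d); Nov starts Thu (30d); Dec starts Sat (31d) ✓.
Five-Sunday months: April, July, September, December → 4.

4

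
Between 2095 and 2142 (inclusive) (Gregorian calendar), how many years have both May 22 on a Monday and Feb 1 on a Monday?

Check each year's weekday for May 22 and Feb 1:
  2095: Sun/Tue  2096: Tue/Wed  2097: Wed/Fri  2098: Thu/Sat  2099: Fri/Sun  2100: Sat/Mon  2101: Sun/Tue  2102: Mon/Wed  2103: Tue/Thu  2104: Thu/Fri  2105: Fri/Sun  2106: Sat/Mon  2107: Sun/Tue  2108: Tue/Wed  …(20 more)…  2129: Sun/Tue  2130: Mon/Wed  2131: Tue/Thu  2132: Thu/Fri  2133: Fri/Sun  2134: Sat/Mon  2135: Sun/Tue  2136: Tue/Wed  2137: Wed/Fri  2138: Thu/Sat  2139: Fri/Sun  2140: Sun/Mon  2141: Mon/Wed  2142: Tue/Thu
Both conditions hold in: no year — 0.

0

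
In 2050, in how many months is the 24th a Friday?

Check the 24th of each month of 2050: Jan 24: Mon, Feb 24: Thu, Mar 24: Thu, Apr 24: Sun, May 24: Tue, Jun 24: Fri, Jul 24: Sun, Aug 24: Wed, Sep 24: Sat, Oct 24: Mon, Nov 24: Thu, Dec 24: Sat.
Friday occurs in June — 1 month.

1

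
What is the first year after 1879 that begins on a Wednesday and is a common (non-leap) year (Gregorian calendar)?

Jan 1 advances by 2 weekdays after a leap year and by 1 after a common year.
1879: Jan 1 is Wednesday.
1880: Thursday (leap)
1881: Saturday
1882: Sunday
1883: Monday
1884: Tuesday (leap)
1885: Thursday
1886: Friday
1887: Saturday
1888: Sunday (leap)
1889: Tuesday
1890: Wednesday
1890 begins on a Wednesday and is a common year.

1890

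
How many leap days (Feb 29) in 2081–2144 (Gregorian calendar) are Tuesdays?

Leap years in 2081–2144: 15 of them.
Feb 29 weekday advances by 5 (mod 7) from one leap year to the next four years later (or differs when a century non-leap intervenes).
Leap-day weekdays: 2084:Tue✓ 2088:Sun 2092:Fri 2096:Wed 2104:Fri 2108:Wed 2112:Mon 2116:Sat 2120:Thu 2124:Tue✓ 2128:Sun 2132:Fri 2136:Wed 2140:Mon 2144:Sat
Tuesday: 2084, 2124 → 2.

2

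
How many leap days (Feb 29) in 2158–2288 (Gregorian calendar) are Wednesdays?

6

Leap years in 2158–2288: 32 of them.
Feb 29 weekday advances by 5 (mod 7) from one leap year to the next four years later (or differs when a century non-leap intervenes).
Leap-day weekdays: 2160:Fri 2164:Wed✓ 2168:Mon 2172:Sat 2176:Thu 2180:Tue 2184:Sun 2188:Fri 2192:Wed✓ 2196:Mon 2204:Wed✓ 2208:Mon 2212:Sat …(6 more)… 2240:Sat 2244:Thu 2248:Tue 2252:Sun 2256:Fri 2260:Wed✓ 2264:Mon 2268:Sat 2272:Thu 2276:Tue 2280:Sun 2284:Fri 2288:Wed✓
Wednesday: 2164, 2192, 2204, 2232, 2260, 2288 → 6.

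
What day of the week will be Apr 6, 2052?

Saturday

January 1, 2052 is a Monday.
April 6 is day 97 of the year, i.e. 96 days after Jan 1.
96 mod 7 = 5, so advance 5 weekdays from Monday: Saturday.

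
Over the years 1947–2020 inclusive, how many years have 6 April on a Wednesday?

Track 6 April's weekday year by year (advancing +1, or +2 across a Feb 29):
  1947: Sun  1948: Tue (+2)  1949: Wed (+1) ✓  1950: Thu (+1)  1951: Fri (+1)
  1952: Sun (+2)  1953: Mon (+1)  1954: Tue (+1)  1955: Wed (+1) ✓  1956: Fri (+2)
  1957: Sat (+1)  1958: Sun (+1)  1959: Mon (+1)  1960: Wed (+2) ✓  … (46 more years) …
  2007: Fri (+1)  2008: Sun (+2)  2009: Mon (+1)  2010: Tue (+1)  2011: Wed (+1) ✓
  2012: Fri (+2)  2013: Sat (+1)  2014: Sun (+1)  2015: Mon (+1)  2016: Wed (+2) ✓
  2017: Thu (+1)  2018: Fri (+1)  2019: Sat (+1)  2020: Mon (+2)
Wednesday years: 1949, 1955, 1960, 1966, 1977, 1983, 1988, 1994, 2005, 2011, 2016 — 11 in total.

11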